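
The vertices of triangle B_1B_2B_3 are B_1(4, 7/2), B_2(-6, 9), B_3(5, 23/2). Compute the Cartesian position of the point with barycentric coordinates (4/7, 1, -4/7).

M = (4/7)·B_1 + 1·B_2 + (-4/7)·B_3.
x-coordinate: (4/7)·4 + 1·(-6) + (-4/7)·5 = -46/7.
y-coordinate: (4/7)·(7/2) + 1·9 + (-4/7)·(23/2) = 31/7.

(-46/7, 31/7)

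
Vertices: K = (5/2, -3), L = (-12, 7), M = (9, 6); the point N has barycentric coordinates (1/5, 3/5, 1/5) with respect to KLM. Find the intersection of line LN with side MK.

Line LN meets MK where the L-coordinate vanishes; zeroing N's L-weight and renormalizing leaves M, K-weights 1/5 : 1/5 → (1/2, 1/2).
So J = (1/2)·M + (1/2)·K = (23/4, 3/2).

(23/4, 3/2)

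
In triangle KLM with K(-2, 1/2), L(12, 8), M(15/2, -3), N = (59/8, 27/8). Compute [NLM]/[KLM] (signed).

1/4

[KLM] = ½·((-2)·(8−(-3)) + 12·(-3−(1/2)) + (15/2)·(1/2−8)) = ½·(-22 − 42 − 225/4) = -481/8.
[NLM] = ½·((59/8)·(8−(-3)) + 12·(-3−(27/8)) + (15/2)·(27/8−8)) = ½·(649/8 − 153/2 − 555/16) = -481/32, so the ratio is (-481/32)/(-481/8) = 1/4.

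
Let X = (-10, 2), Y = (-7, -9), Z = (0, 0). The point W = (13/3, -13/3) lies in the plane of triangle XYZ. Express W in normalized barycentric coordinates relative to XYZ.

Signed area of the reference triangle: [XYZ] = ½·((-10)·(-9−0) + (-7)·(0−2) + 0·(2−(-9))) = ½·(90 + 14 + 0) = 52.
[WYZ] = ½·((13/3)·(-9−0) + (-7)·(0−(-13/3)) + 0·(-13/3−(-9))) = ½·(-39 − 91/3 + 0) = -104/3, so the X-coordinate is (-104/3)/52 = -2/3.
[XWZ] = ½·((-10)·(-13/3−0) + (13/3)·(0−2) + 0·(2−(-13/3))) = ½·(130/3 − 26/3 + 0) = 52/3, so the Y-coordinate is 1/3.
[XYW] = ½·((-10)·(-9−(-13/3)) + (-7)·(-13/3−2) + (13/3)·(2−(-9))) = ½·(140/3 + 133/3 + 143/3) = 208/3, so the Z-coordinate is 4/3.

(-2/3, 1/3, 4/3)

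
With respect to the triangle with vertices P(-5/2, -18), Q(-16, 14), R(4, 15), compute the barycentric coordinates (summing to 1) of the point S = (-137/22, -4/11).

Signed area of the reference triangle: [PQR] = ½·((-5/2)·(14−15) + (-16)·(15−(-18)) + 4·(-18−14)) = ½·(5/2 − 528 − 128) = -1307/4.
[SQR] = ½·((-137/22)·(14−15) + (-16)·(15−(-4/11)) + 4·(-4/11−14)) = ½·(137/22 − 2704/11 − 632/11) = -6535/44, so the P-coordinate is (-6535/44)/(-1307/4) = 5/11.
[PSR] = ½·((-5/2)·(-4/11−15) + (-137/22)·(15−(-18)) + 4·(-18−(-4/11))) = ½·(845/22 − 411/2 − 776/11) = -1307/11, so the Q-coordinate is 4/11.
[PQS] = ½·((-5/2)·(14−(-4/11)) + (-16)·(-4/11−(-18)) + (-137/22)·(-18−14)) = ½·(-395/11 − 3104/11 + 2192/11) = -1307/22, so the R-coordinate is 2/11.

(5/11, 4/11, 2/11)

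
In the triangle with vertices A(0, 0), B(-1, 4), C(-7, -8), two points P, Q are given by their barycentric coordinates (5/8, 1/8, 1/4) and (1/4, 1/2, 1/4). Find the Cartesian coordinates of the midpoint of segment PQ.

Barycentric coordinates of the midpoint are the average: (7/16, 5/16, 1/4).
Converting: (7/16)·A + (5/16)·B + (1/4)·C = (-33/16, -3/4).

(-33/16, -3/4)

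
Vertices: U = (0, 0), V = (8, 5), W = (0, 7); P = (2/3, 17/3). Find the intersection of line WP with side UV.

Barycentric coordinates of P with respect to UVW: (1/6, 1/12, 3/4).
On side UV the W-coordinate is zero; dropping P's W-weight 3/4 and renormalizing the remaining 1/6 : 1/12 gives weights 2/3, 1/3 on U, V.
Q = (2/3)·(0, 0) + (1/3)·(8, 5) = (8/3, 5/3).

(8/3, 5/3)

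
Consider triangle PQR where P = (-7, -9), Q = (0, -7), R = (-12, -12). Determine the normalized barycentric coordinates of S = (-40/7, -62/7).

(4/7, 2/7, 1/7)

Signed area of the reference triangle: [PQR] = ½·((-7)·(-7−(-12)) + 0·(-12−(-9)) + (-12)·(-9−(-7))) = ½·(-35 + 0 + 24) = -11/2.
[SQR] = ½·((-40/7)·(-7−(-12)) + 0·(-12−(-62/7)) + (-12)·(-62/7−(-7))) = ½·(-200/7 + 0 + 156/7) = -22/7, so the P-coordinate is (-22/7)/(-11/2) = 4/7.
[PSR] = ½·((-7)·(-62/7−(-12)) + (-40/7)·(-12−(-9)) + (-12)·(-9−(-62/7))) = ½·(-22 + 120/7 + 12/7) = -11/7, so the Q-coordinate is 2/7.
[PQS] = ½·((-7)·(-7−(-62/7)) + 0·(-62/7−(-9)) + (-40/7)·(-9−(-7))) = ½·(-13 + 0 + 80/7) = -11/14, so the R-coordinate is 1/7.
Check: 4/7 + 2/7 + 1/7 = 1.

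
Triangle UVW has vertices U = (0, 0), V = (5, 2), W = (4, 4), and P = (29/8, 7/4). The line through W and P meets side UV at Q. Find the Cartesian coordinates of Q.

Barycentric coordinates of P with respect to UVW: (1/4, 5/8, 1/8).
On side UV the W-coordinate is zero; dropping P's W-weight 1/8 and renormalizing the remaining 1/4 : 5/8 gives weights 2/7, 5/7 on U, V.
Q = (2/7)·(0, 0) + (5/7)·(5, 2) = (25/7, 10/7).

(25/7, 10/7)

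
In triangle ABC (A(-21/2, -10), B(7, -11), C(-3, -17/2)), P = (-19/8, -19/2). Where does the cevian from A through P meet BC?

(1/3, -28/3)

Barycentric coordinates of P with respect to ABC: (1/4, 1/4, 1/2).
On side BC the A-coordinate is zero; dropping P's A-weight 1/4 and renormalizing the remaining 1/4 : 1/2 gives weights 1/3, 2/3 on B, C.
Q = (1/3)·(7, -11) + (2/3)·(-3, -17/2) = (1/3, -28/3).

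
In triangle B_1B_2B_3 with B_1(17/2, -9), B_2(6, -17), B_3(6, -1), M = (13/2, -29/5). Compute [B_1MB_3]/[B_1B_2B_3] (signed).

1/5

[B_1B_2B_3] = ½·((17/2)·(-17−(-1)) + 6·(-1−(-9)) + 6·(-9−(-17))) = ½·(-136 + 48 + 48) = -20.
[B_1MB_3] = ½·((17/2)·(-29/5−(-1)) + (13/2)·(-1−(-9)) + 6·(-9−(-29/5))) = ½·(-204/5 + 52 − 96/5) = -4, so the ratio is (-4)/(-20) = 1/5.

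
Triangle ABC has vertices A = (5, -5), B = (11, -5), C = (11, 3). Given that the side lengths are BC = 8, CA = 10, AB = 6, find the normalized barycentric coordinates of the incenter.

(1/3, 5/12, 1/4)

The incenter has barycentric coordinates proportional to the opposite side lengths: (8 : 10 : 6).
Normalizing by 8+10+6 = 24 gives (1/3, 5/12, 1/4).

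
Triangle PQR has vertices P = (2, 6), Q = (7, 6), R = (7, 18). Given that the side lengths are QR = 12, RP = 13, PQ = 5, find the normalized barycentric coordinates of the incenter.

The incenter has barycentric coordinates proportional to the opposite side lengths: (12 : 13 : 5).
Normalizing by 12+13+5 = 30 gives (2/5, 13/30, 1/6).

(2/5, 13/30, 1/6)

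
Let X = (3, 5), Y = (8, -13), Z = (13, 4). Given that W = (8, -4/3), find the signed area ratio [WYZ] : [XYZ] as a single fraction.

1/3

[XYZ] = ½·(3·(-13−4) + 8·(4−5) + 13·(5−(-13))) = ½·(-51 − 8 + 234) = 175/2.
[WYZ] = ½·(8·(-13−4) + 8·(4−(-4/3)) + 13·(-4/3−(-13))) = ½·(-136 + 128/3 + 455/3) = 175/6, so the ratio is (175/6)/(175/2) = 1/3.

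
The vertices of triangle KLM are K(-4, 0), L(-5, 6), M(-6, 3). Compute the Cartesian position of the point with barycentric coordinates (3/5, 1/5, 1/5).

(-23/5, 9/5)

N = (3/5)·K + (1/5)·L + (1/5)·M.
x-coordinate: (3/5)·(-4) + (1/5)·(-5) + (1/5)·(-6) = -23/5.
y-coordinate: (3/5)·0 + (1/5)·6 + (1/5)·3 = 9/5.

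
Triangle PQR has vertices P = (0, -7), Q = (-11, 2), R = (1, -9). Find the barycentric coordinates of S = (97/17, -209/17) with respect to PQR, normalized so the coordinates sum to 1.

(16/17, -8/17, 9/17)

Signed area of the reference triangle: [PQR] = ½·(0·(2−(-9)) + (-11)·(-9−(-7)) + 1·(-7−2)) = ½·(0 + 22 − 9) = 13/2.
[SQR] = ½·((97/17)·(2−(-9)) + (-11)·(-9−(-209/17)) + 1·(-209/17−2)) = ½·(1067/17 − 616/17 − 243/17) = 104/17, so the P-coordinate is (104/17)/(13/2) = 16/17.
[PSR] = ½·(0·(-209/17−(-9)) + (97/17)·(-9−(-7)) + 1·(-7−(-209/17))) = ½·(0 − 194/17 + 90/17) = -52/17, so the Q-coordinate is -8/17.
[PQS] = ½·(0·(2−(-209/17)) + (-11)·(-209/17−(-7)) + (97/17)·(-7−2)) = ½·(0 + 990/17 − 873/17) = 117/34, so the R-coordinate is 9/17.
Check: 16/17 − 8/17 + 9/17 = 1.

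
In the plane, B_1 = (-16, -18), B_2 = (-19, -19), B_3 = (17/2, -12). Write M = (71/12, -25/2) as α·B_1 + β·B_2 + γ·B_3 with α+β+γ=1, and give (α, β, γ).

(2/3, -1/2, 5/6)

Signed area of the reference triangle: [B_1B_2B_3] = ½·((-16)·(-19−(-12)) + (-19)·(-12−(-18)) + (17/2)·(-18−(-19))) = ½·(112 − 114 + 17/2) = 13/4.
[MB_2B_3] = ½·((71/12)·(-19−(-12)) + (-19)·(-12−(-25/2)) + (17/2)·(-25/2−(-19))) = ½·(-497/12 − 19/2 + 221/4) = 13/6, so the B_1-coordinate is (13/6)/(13/4) = 2/3.
[B_1MB_3] = ½·((-16)·(-25/2−(-12)) + (71/12)·(-12−(-18)) + (17/2)·(-18−(-25/2))) = ½·(8 + 71/2 − 187/4) = -13/8, so the B_2-coordinate is -1/2.
[B_1B_2M] = ½·((-16)·(-19−(-25/2)) + (-19)·(-25/2−(-18)) + (71/12)·(-18−(-19))) = ½·(104 − 209/2 + 71/12) = 65/24, so the B_3-coordinate is 5/6.
Check: 2/3 − 1/2 + 5/6 = 1.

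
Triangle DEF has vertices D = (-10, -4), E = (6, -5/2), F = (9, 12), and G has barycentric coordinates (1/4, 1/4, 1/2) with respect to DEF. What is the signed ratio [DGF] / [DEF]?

1/4

The signed ratio [DGF]/[DEF] equals the barycentric coordinate of G at vertex E, which is 1/4.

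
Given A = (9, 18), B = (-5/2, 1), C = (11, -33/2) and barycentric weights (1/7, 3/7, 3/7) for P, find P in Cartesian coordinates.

(69/14, -57/14)

P = (1/7)·A + (3/7)·B + (3/7)·C.
x-coordinate: (1/7)·9 + (3/7)·(-5/2) + (3/7)·11 = 69/14.
y-coordinate: (1/7)·18 + (3/7)·1 + (3/7)·(-33/2) = -57/14.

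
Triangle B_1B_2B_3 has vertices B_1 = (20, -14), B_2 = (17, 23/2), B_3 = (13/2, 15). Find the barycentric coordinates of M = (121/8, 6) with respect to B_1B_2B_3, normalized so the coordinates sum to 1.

Signed area of the reference triangle: [B_1B_2B_3] = ½·(20·(23/2−15) + 17·(15−(-14)) + (13/2)·(-14−(23/2))) = ½·(-70 + 493 − 663/4) = 1029/8.
[MB_2B_3] = ½·((121/8)·(23/2−15) + 17·(15−6) + (13/2)·(6−(23/2))) = ½·(-847/16 + 153 − 143/4) = 1029/32, so the B_1-coordinate is (1029/32)/(1029/8) = 1/4.
[B_1MB_3] = ½·(20·(6−15) + (121/8)·(15−(-14)) + (13/2)·(-14−6)) = ½·(-180 + 3509/8 − 130) = 1029/16, so the B_2-coordinate is 1/2.
[B_1B_2M] = ½·(20·(23/2−6) + 17·(6−(-14)) + (121/8)·(-14−(23/2))) = ½·(110 + 340 − 6171/16) = 1029/32, so the B_3-coordinate is 1/4.
Check: 1/4 + 1/2 + 1/4 = 1.

(1/4, 1/2, 1/4)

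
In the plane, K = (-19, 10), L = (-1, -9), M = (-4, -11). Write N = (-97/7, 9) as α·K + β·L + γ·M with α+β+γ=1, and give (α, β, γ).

Signed area of the reference triangle: [KLM] = ½·((-19)·(-9−(-11)) + (-1)·(-11−10) + (-4)·(10−(-9))) = ½·(-38 + 21 − 76) = -93/2.
[NLM] = ½·((-97/7)·(-9−(-11)) + (-1)·(-11−9) + (-4)·(9−(-9))) = ½·(-194/7 + 20 − 72) = -279/7, so the K-coordinate is (-279/7)/(-93/2) = 6/7.
[KNM] = ½·((-19)·(9−(-11)) + (-97/7)·(-11−10) + (-4)·(10−9)) = ½·(-380 + 291 − 4) = -93/2, so the L-coordinate is 1.
[KLN] = ½·((-19)·(-9−9) + (-1)·(9−10) + (-97/7)·(10−(-9))) = ½·(342 + 1 − 1843/7) = 279/7, so the M-coordinate is -6/7.
Check: 6/7 + 1 − 6/7 = 1.

(6/7, 1, -6/7)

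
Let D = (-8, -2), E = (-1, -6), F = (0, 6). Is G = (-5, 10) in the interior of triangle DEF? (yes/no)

no

Barycentric coordinates of G: (8/11, -9/11, 12/11).
The three coordinates are positive, negative, positive; a point is interior exactly when all three are positive.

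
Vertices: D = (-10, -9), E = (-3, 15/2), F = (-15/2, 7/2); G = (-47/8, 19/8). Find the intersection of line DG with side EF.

Barycentric coordinates of G with respect to DEF: (1/4, 1/2, 1/4).
On side EF the D-coordinate is zero; dropping G's D-weight 1/4 and renormalizing the remaining 1/2 : 1/4 gives weights 2/3, 1/3 on E, F.
H = (2/3)·(-3, 15/2) + (1/3)·(-15/2, 7/2) = (-9/2, 37/6).

(-9/2, 37/6)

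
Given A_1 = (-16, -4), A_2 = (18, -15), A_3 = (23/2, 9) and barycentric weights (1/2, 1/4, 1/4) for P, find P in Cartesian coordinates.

P = (1/2)·A_1 + (1/4)·A_2 + (1/4)·A_3.
x-coordinate: (1/2)·(-16) + (1/4)·18 + (1/4)·(23/2) = -5/8.
y-coordinate: (1/2)·(-4) + (1/4)·(-15) + (1/4)·9 = -7/2.

(-5/8, -7/2)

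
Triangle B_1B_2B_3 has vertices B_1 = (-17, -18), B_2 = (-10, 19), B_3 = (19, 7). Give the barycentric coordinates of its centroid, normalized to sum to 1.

(1/3, 1/3, 1/3)

The centroid is the average of the vertices, so each weight is 1/3.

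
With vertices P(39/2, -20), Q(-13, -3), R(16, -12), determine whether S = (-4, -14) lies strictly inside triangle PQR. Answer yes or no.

no

Barycentric coordinates of S: (476/401, 334/401, -409/401).
The three coordinates are positive, positive, negative; a point is interior exactly when all three are positive.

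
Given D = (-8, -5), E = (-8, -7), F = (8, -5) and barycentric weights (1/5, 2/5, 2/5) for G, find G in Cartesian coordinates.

G = (1/5)·D + (2/5)·E + (2/5)·F.
x-coordinate: (1/5)·(-8) + (2/5)·(-8) + (2/5)·8 = -8/5.
y-coordinate: (1/5)·(-5) + (2/5)·(-7) + (2/5)·(-5) = -29/5.

(-8/5, -29/5)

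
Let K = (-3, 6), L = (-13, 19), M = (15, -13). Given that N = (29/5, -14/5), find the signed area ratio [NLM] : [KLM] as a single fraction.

[KLM] = ½·((-3)·(19−(-13)) + (-13)·(-13−6) + 15·(6−19)) = ½·(-96 + 247 − 195) = -22.
[NLM] = ½·((29/5)·(19−(-13)) + (-13)·(-13−(-14/5)) + 15·(-14/5−19)) = ½·(928/5 + 663/5 − 327) = -22/5, so the ratio is (-22/5)/(-22) = 1/5.

1/5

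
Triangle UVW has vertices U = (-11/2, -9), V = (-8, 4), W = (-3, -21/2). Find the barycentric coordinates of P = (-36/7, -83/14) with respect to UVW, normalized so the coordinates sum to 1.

(2/7, 2/7, 3/7)

Signed area of the reference triangle: [UVW] = ½·((-11/2)·(4−(-21/2)) + (-8)·(-21/2−(-9)) + (-3)·(-9−4)) = ½·(-319/4 + 12 + 39) = -115/8.
[PVW] = ½·((-36/7)·(4−(-21/2)) + (-8)·(-21/2−(-83/14)) + (-3)·(-83/14−4)) = ½·(-522/7 + 256/7 + 417/14) = -115/28, so the U-coordinate is (-115/28)/(-115/8) = 2/7.
[UPW] = ½·((-11/2)·(-83/14−(-21/2)) + (-36/7)·(-21/2−(-9)) + (-3)·(-9−(-83/14))) = ½·(-176/7 + 54/7 + 129/14) = -115/28, so the V-coordinate is 2/7.
[UVP] = ½·((-11/2)·(4−(-83/14)) + (-8)·(-83/14−(-9)) + (-36/7)·(-9−4)) = ½·(-1529/28 − 172/7 + 468/7) = -345/56, so the W-coordinate is 3/7.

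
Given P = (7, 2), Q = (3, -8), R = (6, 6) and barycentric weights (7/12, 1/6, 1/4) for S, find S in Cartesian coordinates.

(73/12, 4/3)

S = (7/12)·P + (1/6)·Q + (1/4)·R.
x-coordinate: (7/12)·7 + (1/6)·3 + (1/4)·6 = 73/12.
y-coordinate: (7/12)·2 + (1/6)·(-8) + (1/4)·6 = 4/3.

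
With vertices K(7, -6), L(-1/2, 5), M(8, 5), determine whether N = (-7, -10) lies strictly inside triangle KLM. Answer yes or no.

Barycentric coordinates of N: (15/11, 300/187, -368/187).
The three coordinates are positive, positive, negative; a point is interior exactly when all three are positive.

no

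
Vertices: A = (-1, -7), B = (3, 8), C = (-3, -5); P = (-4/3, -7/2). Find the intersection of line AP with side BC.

(-3/2, -7/4)

Barycentric coordinates of P with respect to ABC: (1/3, 1/6, 1/2).
On side BC the A-coordinate is zero; dropping P's A-weight 1/3 and renormalizing the remaining 1/6 : 1/2 gives weights 1/4, 3/4 on B, C.
Q = (1/4)·(3, 8) + (3/4)·(-3, -5) = (-3/2, -7/4).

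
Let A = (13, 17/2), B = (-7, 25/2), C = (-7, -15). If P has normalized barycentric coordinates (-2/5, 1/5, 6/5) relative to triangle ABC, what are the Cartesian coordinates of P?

P = (-2/5)·A + (1/5)·B + (6/5)·C.
x-coordinate: (-2/5)·13 + (1/5)·(-7) + (6/5)·(-7) = -15.
y-coordinate: (-2/5)·(17/2) + (1/5)·(25/2) + (6/5)·(-15) = -189/10.

(-15, -189/10)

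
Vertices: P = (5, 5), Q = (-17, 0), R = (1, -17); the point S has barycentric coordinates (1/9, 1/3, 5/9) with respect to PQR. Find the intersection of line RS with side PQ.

(-23/2, 5/4)

Line RS meets PQ where the R-coordinate vanishes; zeroing S's R-weight and renormalizing leaves P, Q-weights 1/9 : 1/3 → (1/4, 3/4).
So T = (1/4)·P + (3/4)·Q = (-23/2, 5/4).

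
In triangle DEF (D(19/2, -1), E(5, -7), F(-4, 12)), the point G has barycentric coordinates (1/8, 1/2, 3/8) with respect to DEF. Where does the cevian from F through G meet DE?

(59/10, -29/5)

Line FG meets DE where the F-coordinate vanishes; zeroing G's F-weight and renormalizing leaves D, E-weights 1/8 : 1/2 → (1/5, 4/5).
So H = (1/5)·D + (4/5)·E = (59/10, -29/5).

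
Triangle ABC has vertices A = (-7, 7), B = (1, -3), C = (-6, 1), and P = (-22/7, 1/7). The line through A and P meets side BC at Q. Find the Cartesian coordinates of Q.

(-5/2, -1)

Barycentric coordinates of P with respect to ABC: (1/7, 3/7, 3/7).
On side BC the A-coordinate is zero; dropping P's A-weight 1/7 and renormalizing the remaining 3/7 : 3/7 gives weights 1/2, 1/2 on B, C.
Q = (1/2)·(1, -3) + (1/2)·(-6, 1) = (-5/2, -1).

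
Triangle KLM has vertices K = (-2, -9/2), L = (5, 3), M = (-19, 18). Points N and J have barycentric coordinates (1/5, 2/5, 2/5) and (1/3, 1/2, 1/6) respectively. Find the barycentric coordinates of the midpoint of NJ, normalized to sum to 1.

Since both coordinate triples sum to 1, the midpoint's barycentrics are the componentwise average.
(1/5+1/3)/2 = 4/15; similarly 9/20 and 17/60.

(4/15, 9/20, 17/60)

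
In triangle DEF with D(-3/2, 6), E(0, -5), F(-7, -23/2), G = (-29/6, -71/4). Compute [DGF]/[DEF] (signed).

[DEF] = ½·((-3/2)·(-5−(-23/2)) + 0·(-23/2−6) + (-7)·(6−(-5))) = ½·(-39/4 + 0 − 77) = -347/8.
[DGF] = ½·((-3/2)·(-71/4−(-23/2)) + (-29/6)·(-23/2−6) + (-7)·(6−(-71/4))) = ½·(75/8 + 1015/12 − 665/4) = -1735/48, so the ratio is (-1735/48)/(-347/8) = 5/6.

5/6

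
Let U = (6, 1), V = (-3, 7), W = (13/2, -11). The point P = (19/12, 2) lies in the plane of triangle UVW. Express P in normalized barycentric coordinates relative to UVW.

(1/3, 1/2, 1/6)

Signed area of the reference triangle: [UVW] = ½·(6·(7−(-11)) + (-3)·(-11−1) + (13/2)·(1−7)) = ½·(108 + 36 − 39) = 105/2.
[PVW] = ½·((19/12)·(7−(-11)) + (-3)·(-11−2) + (13/2)·(2−7)) = ½·(57/2 + 39 − 65/2) = 35/2, so the U-coordinate is (35/2)/(105/2) = 1/3.
[UPW] = ½·(6·(2−(-11)) + (19/12)·(-11−1) + (13/2)·(1−2)) = ½·(78 − 19 − 13/2) = 105/4, so the V-coordinate is 1/2.
[UVP] = ½·(6·(7−2) + (-3)·(2−1) + (19/12)·(1−7)) = ½·(30 − 3 − 19/2) = 35/4, so the W-coordinate is 1/6.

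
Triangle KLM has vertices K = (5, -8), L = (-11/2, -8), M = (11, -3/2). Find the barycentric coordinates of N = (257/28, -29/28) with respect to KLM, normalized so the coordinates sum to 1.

(-2/7, 3/14, 15/14)

Signed area of the reference triangle: [KLM] = ½·(5·(-8−(-3/2)) + (-11/2)·(-3/2−(-8)) + 11·(-8−(-8))) = ½·(-65/2 − 143/4 + 0) = -273/8.
[NLM] = ½·((257/28)·(-8−(-3/2)) + (-11/2)·(-3/2−(-29/28)) + 11·(-29/28−(-8))) = ½·(-3341/56 + 143/56 + 2145/28) = 39/4, so the K-coordinate is (39/4)/(-273/8) = -2/7.
[KNM] = ½·(5·(-29/28−(-3/2)) + (257/28)·(-3/2−(-8)) + 11·(-8−(-29/28))) = ½·(65/28 + 3341/56 − 2145/28) = -117/16, so the L-coordinate is 3/14.
[KLN] = ½·(5·(-8−(-29/28)) + (-11/2)·(-29/28−(-8)) + (257/28)·(-8−(-8))) = ½·(-975/28 − 2145/56 + 0) = -585/16, so the M-coordinate is 15/14.
Check: -2/7 + 3/14 + 15/14 = 1.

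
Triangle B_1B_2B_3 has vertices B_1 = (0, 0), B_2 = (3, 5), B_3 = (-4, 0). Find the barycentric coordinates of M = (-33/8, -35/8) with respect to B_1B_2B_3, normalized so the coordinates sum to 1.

Signed area of the reference triangle: [B_1B_2B_3] = ½·(0·(5−0) + 3·(0−0) + (-4)·(0−5)) = ½·(0 + 0 + 20) = 10.
[MB_2B_3] = ½·((-33/8)·(5−0) + 3·(0−(-35/8)) + (-4)·(-35/8−5)) = ½·(-165/8 + 105/8 + 75/2) = 15, so the B_1-coordinate is 15/10 = 3/2.
[B_1MB_3] = ½·(0·(-35/8−0) + (-33/8)·(0−0) + (-4)·(0−(-35/8))) = ½·(0 + 0 − 35/2) = -35/4, so the B_2-coordinate is -7/8.
[B_1B_2M] = ½·(0·(5−(-35/8)) + 3·(-35/8−0) + (-33/8)·(0−5)) = ½·(0 − 105/8 + 165/8) = 15/4, so the B_3-coordinate is 3/8.
Check: 3/2 − 7/8 + 3/8 = 1.

(3/2, -7/8, 3/8)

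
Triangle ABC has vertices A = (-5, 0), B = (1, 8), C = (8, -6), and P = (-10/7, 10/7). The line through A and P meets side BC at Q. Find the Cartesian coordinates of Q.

Barycentric coordinates of P with respect to ABC: (4/7, 2/7, 1/7).
On side BC the A-coordinate is zero; dropping P's A-weight 4/7 and renormalizing the remaining 2/7 : 1/7 gives weights 2/3, 1/3 on B, C.
Q = (2/3)·(1, 8) + (1/3)·(8, -6) = (10/3, 10/3).

(10/3, 10/3)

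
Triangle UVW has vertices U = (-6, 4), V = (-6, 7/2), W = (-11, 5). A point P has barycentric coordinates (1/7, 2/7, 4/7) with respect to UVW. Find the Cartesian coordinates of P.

(-62/7, 31/7)

P = (1/7)·U + (2/7)·V + (4/7)·W.
x-coordinate: (1/7)·(-6) + (2/7)·(-6) + (4/7)·(-11) = -62/7.
y-coordinate: (1/7)·4 + (2/7)·(7/2) + (4/7)·5 = 31/7.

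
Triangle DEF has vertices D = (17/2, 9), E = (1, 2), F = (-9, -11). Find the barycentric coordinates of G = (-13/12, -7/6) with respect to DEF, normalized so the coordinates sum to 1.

Signed area of the reference triangle: [DEF] = ½·((17/2)·(2−(-11)) + 1·(-11−9) + (-9)·(9−2)) = ½·(221/2 − 20 − 63) = 55/4.
[GEF] = ½·((-13/12)·(2−(-11)) + 1·(-11−(-7/6)) + (-9)·(-7/6−2)) = ½·(-169/12 − 59/6 + 57/2) = 55/24, so the D-coordinate is (55/24)/(55/4) = 1/6.
[DGF] = ½·((17/2)·(-7/6−(-11)) + (-13/12)·(-11−9) + (-9)·(9−(-7/6))) = ½·(1003/12 + 65/3 − 183/2) = 55/8, so the E-coordinate is 1/2.
[DEG] = ½·((17/2)·(2−(-7/6)) + 1·(-7/6−9) + (-13/12)·(9−2)) = ½·(323/12 − 61/6 − 91/12) = 55/12, so the F-coordinate is 1/3.
Check: 1/6 + 1/2 + 1/3 = 1.

(1/6, 1/2, 1/3)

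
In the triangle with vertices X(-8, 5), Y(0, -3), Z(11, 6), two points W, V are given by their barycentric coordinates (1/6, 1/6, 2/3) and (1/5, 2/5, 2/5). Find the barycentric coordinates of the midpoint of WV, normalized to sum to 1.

Since both coordinate triples sum to 1, the midpoint's barycentrics are the componentwise average.
(1/6+1/5)/2 = 11/60; similarly 17/60 and 8/15.

(11/60, 17/60, 8/15)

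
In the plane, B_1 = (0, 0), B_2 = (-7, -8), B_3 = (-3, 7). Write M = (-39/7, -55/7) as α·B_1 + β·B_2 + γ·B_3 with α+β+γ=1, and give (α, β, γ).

(2/7, 6/7, -1/7)

Signed area of the reference triangle: [B_1B_2B_3] = ½·(0·(-8−7) + (-7)·(7−0) + (-3)·(0−(-8))) = ½·(0 − 49 − 24) = -73/2.
[MB_2B_3] = ½·((-39/7)·(-8−7) + (-7)·(7−(-55/7)) + (-3)·(-55/7−(-8))) = ½·(585/7 − 104 − 3/7) = -73/7, so the B_1-coordinate is (-73/7)/(-73/2) = 2/7.
[B_1MB_3] = ½·(0·(-55/7−7) + (-39/7)·(7−0) + (-3)·(0−(-55/7))) = ½·(0 − 39 − 165/7) = -219/7, so the B_2-coordinate is 6/7.
[B_1B_2M] = ½·(0·(-8−(-55/7)) + (-7)·(-55/7−0) + (-39/7)·(0−(-8))) = ½·(0 + 55 − 312/7) = 73/14, so the B_3-coordinate is -1/7.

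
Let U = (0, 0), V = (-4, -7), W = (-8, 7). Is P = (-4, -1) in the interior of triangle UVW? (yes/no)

Barycentric coordinates of P: (2/7, 3/7, 2/7).
The three coordinates are positive, positive, positive; a point is interior exactly when all three are positive.

yes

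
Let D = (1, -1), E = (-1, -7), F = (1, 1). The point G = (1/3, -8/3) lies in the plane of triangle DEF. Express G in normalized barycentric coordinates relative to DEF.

Signed area of the reference triangle: [DEF] = ½·(1·(-7−1) + (-1)·(1−(-1)) + 1·(-1−(-7))) = ½·(-8 − 2 + 6) = -2.
[GEF] = ½·((1/3)·(-7−1) + (-1)·(1−(-8/3)) + 1·(-8/3−(-7))) = ½·(-8/3 − 11/3 + 13/3) = -1, so the D-coordinate is (-1)/(-2) = 1/2.
[DGF] = ½·(1·(-8/3−1) + (1/3)·(1−(-1)) + 1·(-1−(-8/3))) = ½·(-11/3 + 2/3 + 5/3) = -2/3, so the E-coordinate is 1/3.
[DEG] = ½·(1·(-7−(-8/3)) + (-1)·(-8/3−(-1)) + (1/3)·(-1−(-7))) = ½·(-13/3 + 5/3 + 2) = -1/3, so the F-coordinate is 1/6.

(1/2, 1/3, 1/6)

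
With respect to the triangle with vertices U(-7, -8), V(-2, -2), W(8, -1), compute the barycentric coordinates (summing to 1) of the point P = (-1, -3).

Signed area of the reference triangle: [UVW] = ½·((-7)·(-2−(-1)) + (-2)·(-1−(-8)) + 8·(-8−(-2))) = ½·(7 − 14 − 48) = -55/2.
[PVW] = ½·((-1)·(-2−(-1)) + (-2)·(-1−(-3)) + 8·(-3−(-2))) = ½·(1 − 4 − 8) = -11/2, so the U-coordinate is (-11/2)/(-55/2) = 1/5.
[UPW] = ½·((-7)·(-3−(-1)) + (-1)·(-1−(-8)) + 8·(-8−(-3))) = ½·(14 − 7 − 40) = -33/2, so the V-coordinate is 3/5.
[UVP] = ½·((-7)·(-2−(-3)) + (-2)·(-3−(-8)) + (-1)·(-8−(-2))) = ½·(-7 − 10 + 6) = -11/2, so the W-coordinate is 1/5.
Check: 1/5 + 3/5 + 1/5 = 1.

(1/5, 3/5, 1/5)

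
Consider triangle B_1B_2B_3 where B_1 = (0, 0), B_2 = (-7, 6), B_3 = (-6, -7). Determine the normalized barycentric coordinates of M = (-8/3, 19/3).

Signed area of the reference triangle: [B_1B_2B_3] = ½·(0·(6−(-7)) + (-7)·(-7−0) + (-6)·(0−6)) = ½·(0 + 49 + 36) = 85/2.
[MB_2B_3] = ½·((-8/3)·(6−(-7)) + (-7)·(-7−(19/3)) + (-6)·(19/3−6)) = ½·(-104/3 + 280/3 − 2) = 85/3, so the B_1-coordinate is (85/3)/(85/2) = 2/3.
[B_1MB_3] = ½·(0·(19/3−(-7)) + (-8/3)·(-7−0) + (-6)·(0−(19/3))) = ½·(0 + 56/3 + 38) = 85/3, so the B_2-coordinate is 2/3.
[B_1B_2M] = ½·(0·(6−(19/3)) + (-7)·(19/3−0) + (-8/3)·(0−6)) = ½·(0 − 133/3 + 16) = -85/6, so the B_3-coordinate is -1/3.
Check: 2/3 + 2/3 − 1/3 = 1.

(2/3, 2/3, -1/3)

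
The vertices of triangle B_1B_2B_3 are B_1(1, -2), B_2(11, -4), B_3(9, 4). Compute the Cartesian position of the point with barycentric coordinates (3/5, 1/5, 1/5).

(23/5, -6/5)

M = (3/5)·B_1 + (1/5)·B_2 + (1/5)·B_3.
x-coordinate: (3/5)·1 + (1/5)·11 + (1/5)·9 = 23/5.
y-coordinate: (3/5)·(-2) + (1/5)·(-4) + (1/5)·4 = -6/5.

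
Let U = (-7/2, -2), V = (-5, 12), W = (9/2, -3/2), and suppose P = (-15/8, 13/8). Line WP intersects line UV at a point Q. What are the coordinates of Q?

(-4, 8/3)

Barycentric coordinates of P with respect to UVW: (1/2, 1/4, 1/4).
On side UV the W-coordinate is zero; dropping P's W-weight 1/4 and renormalizing the remaining 1/2 : 1/4 gives weights 2/3, 1/3 on U, V.
Q = (2/3)·(-7/2, -2) + (1/3)·(-5, 12) = (-4, 8/3).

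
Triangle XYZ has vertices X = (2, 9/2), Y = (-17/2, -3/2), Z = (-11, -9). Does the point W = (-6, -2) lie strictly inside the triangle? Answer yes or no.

Barycentric coordinates of W: (16/51, 94/255, 27/85).
The three coordinates are positive, positive, positive; a point is interior exactly when all three are positive.

yes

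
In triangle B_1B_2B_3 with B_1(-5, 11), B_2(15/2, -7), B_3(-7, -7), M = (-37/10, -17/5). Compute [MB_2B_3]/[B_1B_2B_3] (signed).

1/5

[B_1B_2B_3] = ½·((-5)·(-7−(-7)) + (15/2)·(-7−11) + (-7)·(11−(-7))) = ½·(0 − 135 − 126) = -261/2.
[MB_2B_3] = ½·((-37/10)·(-7−(-7)) + (15/2)·(-7−(-17/5)) + (-7)·(-17/5−(-7))) = ½·(0 − 27 − 126/5) = -261/10, so the ratio is (-261/10)/(-261/2) = 1/5.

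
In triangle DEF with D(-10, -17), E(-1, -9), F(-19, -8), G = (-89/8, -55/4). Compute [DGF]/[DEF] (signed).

[DEF] = ½·((-10)·(-9−(-8)) + (-1)·(-8−(-17)) + (-19)·(-17−(-9))) = ½·(10 − 9 + 152) = 153/2.
[DGF] = ½·((-10)·(-55/4−(-8)) + (-89/8)·(-8−(-17)) + (-19)·(-17−(-55/4))) = ½·(115/2 − 801/8 + 247/4) = 153/16, so the ratio is (153/16)/(153/2) = 1/8.

1/8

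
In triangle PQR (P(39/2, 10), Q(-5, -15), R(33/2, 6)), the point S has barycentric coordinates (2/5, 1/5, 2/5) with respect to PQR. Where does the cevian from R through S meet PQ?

(34/3, 5/3)

Line RS meets PQ where the R-coordinate vanishes; zeroing S's R-weight and renormalizing leaves P, Q-weights 2/5 : 1/5 → (2/3, 1/3).
So T = (2/3)·P + (1/3)·Q = (34/3, 5/3).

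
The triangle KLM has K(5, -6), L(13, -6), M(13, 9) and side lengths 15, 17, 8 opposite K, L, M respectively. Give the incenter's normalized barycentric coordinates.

(3/8, 17/40, 1/5)

The incenter has barycentric coordinates proportional to the opposite side lengths: (15 : 17 : 8).
Normalizing by 15+17+8 = 40 gives (3/8, 17/40, 1/5).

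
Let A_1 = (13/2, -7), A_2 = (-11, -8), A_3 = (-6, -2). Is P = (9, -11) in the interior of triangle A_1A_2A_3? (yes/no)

Barycentric coordinates of P: (27/20, 3/8, -29/40).
The three coordinates are positive, positive, negative; a point is interior exactly when all three are positive.

no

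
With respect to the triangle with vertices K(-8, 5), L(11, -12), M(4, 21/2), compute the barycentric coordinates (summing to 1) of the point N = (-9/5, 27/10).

Signed area of the reference triangle: [KLM] = ½·((-8)·(-12−(21/2)) + 11·(21/2−5) + 4·(5−(-12))) = ½·(180 + 121/2 + 68) = 617/4.
[NLM] = ½·((-9/5)·(-12−(21/2)) + 11·(21/2−(27/10)) + 4·(27/10−(-12))) = ½·(81/2 + 429/5 + 294/5) = 1851/20, so the K-coordinate is (1851/20)/(617/4) = 3/5.
[KNM] = ½·((-8)·(27/10−(21/2)) + (-9/5)·(21/2−5) + 4·(5−(27/10))) = ½·(312/5 − 99/10 + 46/5) = 617/20, so the L-coordinate is 1/5.
[KLN] = ½·((-8)·(-12−(27/10)) + 11·(27/10−5) + (-9/5)·(5−(-12))) = ½·(588/5 − 253/10 − 153/5) = 617/20, so the M-coordinate is 1/5.

(3/5, 1/5, 1/5)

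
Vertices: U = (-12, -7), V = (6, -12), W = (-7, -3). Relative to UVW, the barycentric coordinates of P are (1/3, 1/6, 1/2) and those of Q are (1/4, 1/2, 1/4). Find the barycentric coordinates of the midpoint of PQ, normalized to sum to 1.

(7/24, 1/3, 3/8)

Since both coordinate triples sum to 1, the midpoint's barycentrics are the componentwise average.
(1/3+1/4)/2 = 7/24; similarly 1/3 and 3/8.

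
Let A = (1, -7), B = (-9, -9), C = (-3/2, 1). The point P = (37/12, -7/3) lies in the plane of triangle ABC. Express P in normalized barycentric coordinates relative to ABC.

(5/6, -1/3, 1/2)

Signed area of the reference triangle: [ABC] = ½·(1·(-9−1) + (-9)·(1−(-7)) + (-3/2)·(-7−(-9))) = ½·(-10 − 72 − 3) = -85/2.
[PBC] = ½·((37/12)·(-9−1) + (-9)·(1−(-7/3)) + (-3/2)·(-7/3−(-9))) = ½·(-185/6 − 30 − 10) = -425/12, so the A-coordinate is (-425/12)/(-85/2) = 5/6.
[APC] = ½·(1·(-7/3−1) + (37/12)·(1−(-7)) + (-3/2)·(-7−(-7/3))) = ½·(-10/3 + 74/3 + 7) = 85/6, so the B-coordinate is -1/3.
[ABP] = ½·(1·(-9−(-7/3)) + (-9)·(-7/3−(-7)) + (37/12)·(-7−(-9))) = ½·(-20/3 − 42 + 37/6) = -85/4, so the C-coordinate is 1/2.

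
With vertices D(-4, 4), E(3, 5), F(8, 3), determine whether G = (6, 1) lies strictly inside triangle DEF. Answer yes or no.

Barycentric coordinates of G: (14/19, -26/19, 31/19).
The three coordinates are positive, negative, positive; a point is interior exactly when all three are positive.

no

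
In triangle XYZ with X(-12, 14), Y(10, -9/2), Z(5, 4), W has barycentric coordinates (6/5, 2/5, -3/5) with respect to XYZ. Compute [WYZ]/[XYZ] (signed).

6/5

The signed ratio [WYZ]/[XYZ] equals the barycentric coordinate of W at vertex X, which is 6/5.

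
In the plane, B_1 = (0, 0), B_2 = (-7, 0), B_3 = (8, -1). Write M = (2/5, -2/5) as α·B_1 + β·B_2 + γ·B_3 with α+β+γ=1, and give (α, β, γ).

(1/5, 2/5, 2/5)

Signed area of the reference triangle: [B_1B_2B_3] = ½·(0·(0−(-1)) + (-7)·(-1−0) + 8·(0−0)) = ½·(0 + 7 + 0) = 7/2.
[MB_2B_3] = ½·((2/5)·(0−(-1)) + (-7)·(-1−(-2/5)) + 8·(-2/5−0)) = ½·(2/5 + 21/5 − 16/5) = 7/10, so the B_1-coordinate is (7/10)/(7/2) = 1/5.
[B_1MB_3] = ½·(0·(-2/5−(-1)) + (2/5)·(-1−0) + 8·(0−(-2/5))) = ½·(0 − 2/5 + 16/5) = 7/5, so the B_2-coordinate is 2/5.
[B_1B_2M] = ½·(0·(0−(-2/5)) + (-7)·(-2/5−0) + (2/5)·(0−0)) = ½·(0 + 14/5 + 0) = 7/5, so the B_3-coordinate is 2/5.
Check: 1/5 + 2/5 + 2/5 = 1.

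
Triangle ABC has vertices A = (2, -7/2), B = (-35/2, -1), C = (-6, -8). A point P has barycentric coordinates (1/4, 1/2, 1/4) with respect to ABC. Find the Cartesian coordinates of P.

P = (1/4)·A + (1/2)·B + (1/4)·C.
x-coordinate: (1/4)·2 + (1/2)·(-35/2) + (1/4)·(-6) = -39/4.
y-coordinate: (1/4)·(-7/2) + (1/2)·(-1) + (1/4)·(-8) = -27/8.

(-39/4, -27/8)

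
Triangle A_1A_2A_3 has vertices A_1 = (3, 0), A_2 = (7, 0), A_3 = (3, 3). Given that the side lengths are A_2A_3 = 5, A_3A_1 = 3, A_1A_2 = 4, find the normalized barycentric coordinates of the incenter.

The incenter has barycentric coordinates proportional to the opposite side lengths: (5 : 3 : 4).
Normalizing by 5+3+4 = 12 gives (5/12, 1/4, 1/3).

(5/12, 1/4, 1/3)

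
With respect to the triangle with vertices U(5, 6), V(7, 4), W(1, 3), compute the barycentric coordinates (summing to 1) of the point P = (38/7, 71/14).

(4/7, 5/14, 1/14)

Signed area of the reference triangle: [UVW] = ½·(5·(4−3) + 7·(3−6) + 1·(6−4)) = ½·(5 − 21 + 2) = -7.
[PVW] = ½·((38/7)·(4−3) + 7·(3−(71/14)) + 1·(71/14−4)) = ½·(38/7 − 29/2 + 15/14) = -4, so the U-coordinate is (-4)/(-7) = 4/7.
[UPW] = ½·(5·(71/14−3) + (38/7)·(3−6) + 1·(6−(71/14))) = ½·(145/14 − 114/7 + 13/14) = -5/2, so the V-coordinate is 5/14.
[UVP] = ½·(5·(4−(71/14)) + 7·(71/14−6) + (38/7)·(6−4)) = ½·(-75/14 − 13/2 + 76/7) = -1/2, so the W-coordinate is 1/14.
Check: 4/7 + 5/14 + 1/14 = 1.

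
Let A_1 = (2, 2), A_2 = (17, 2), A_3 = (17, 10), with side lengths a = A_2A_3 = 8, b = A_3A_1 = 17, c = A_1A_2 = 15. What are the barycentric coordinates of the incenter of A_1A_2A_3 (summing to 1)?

(1/5, 17/40, 3/8)

The incenter has barycentric coordinates proportional to the opposite side lengths: (8 : 17 : 15).
Normalizing by 8+17+15 = 40 gives (1/5, 17/40, 3/8).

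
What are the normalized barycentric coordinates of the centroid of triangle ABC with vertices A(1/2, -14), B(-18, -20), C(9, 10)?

The centroid is the average of the vertices, so each weight is 1/3.

(1/3, 1/3, 1/3)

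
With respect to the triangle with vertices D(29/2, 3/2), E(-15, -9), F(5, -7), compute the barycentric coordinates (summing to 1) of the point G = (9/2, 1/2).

Signed area of the reference triangle: [DEF] = ½·((29/2)·(-9−(-7)) + (-15)·(-7−(3/2)) + 5·(3/2−(-9))) = ½·(-29 + 255/2 + 105/2) = 151/2.
[GEF] = ½·((9/2)·(-9−(-7)) + (-15)·(-7−(1/2)) + 5·(1/2−(-9))) = ½·(-9 + 225/2 + 95/2) = 151/2, so the D-coordinate is (151/2)/(151/2) = 1.
[DGF] = ½·((29/2)·(1/2−(-7)) + (9/2)·(-7−(3/2)) + 5·(3/2−(1/2))) = ½·(435/4 − 153/4 + 5) = 151/4, so the E-coordinate is 1/2.
[DEG] = ½·((29/2)·(-9−(1/2)) + (-15)·(1/2−(3/2)) + (9/2)·(3/2−(-9))) = ½·(-551/4 + 15 + 189/4) = -151/4, so the F-coordinate is -1/2.
Check: 1 + 1/2 − 1/2 = 1.

(1, 1/2, -1/2)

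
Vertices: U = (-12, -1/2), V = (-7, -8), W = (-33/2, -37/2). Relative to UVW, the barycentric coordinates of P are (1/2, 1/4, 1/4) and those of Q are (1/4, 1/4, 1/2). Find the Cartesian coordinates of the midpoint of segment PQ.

(-199/16, -73/8)

Barycentric coordinates of the midpoint are the average: (3/8, 1/4, 3/8).
Converting: (3/8)·U + (1/4)·V + (3/8)·W = (-199/16, -73/8).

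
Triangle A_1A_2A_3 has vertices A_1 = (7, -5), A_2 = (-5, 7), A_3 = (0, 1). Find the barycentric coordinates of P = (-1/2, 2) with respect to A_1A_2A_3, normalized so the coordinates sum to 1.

(1/6, 1/3, 1/2)

Signed area of the reference triangle: [A_1A_2A_3] = ½·(7·(7−1) + (-5)·(1−(-5)) + 0·(-5−7)) = ½·(42 − 30 + 0) = 6.
[PA_2A_3] = ½·((-1/2)·(7−1) + (-5)·(1−2) + 0·(2−7)) = ½·(-3 + 5 + 0) = 1, so the A_1-coordinate is 1/6 = 1/6.
[A_1PA_3] = ½·(7·(2−1) + (-1/2)·(1−(-5)) + 0·(-5−2)) = ½·(7 − 3 + 0) = 2, so the A_2-coordinate is 1/3.
[A_1A_2P] = ½·(7·(7−2) + (-5)·(2−(-5)) + (-1/2)·(-5−7)) = ½·(35 − 35 + 6) = 3, so the A_3-coordinate is 1/2.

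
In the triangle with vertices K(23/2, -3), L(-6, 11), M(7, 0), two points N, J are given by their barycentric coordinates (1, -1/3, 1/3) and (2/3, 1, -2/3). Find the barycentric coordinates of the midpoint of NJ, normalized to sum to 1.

(5/6, 1/3, -1/6)

Since both coordinate triples sum to 1, the midpoint's barycentrics are the componentwise average.
(1+2/3)/2 = 5/6; similarly 1/3 and -1/6.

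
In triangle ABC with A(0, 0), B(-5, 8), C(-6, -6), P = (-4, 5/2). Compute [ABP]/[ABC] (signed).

[ABC] = ½·(0·(8−(-6)) + (-5)·(-6−0) + (-6)·(0−8)) = ½·(0 + 30 + 48) = 39.
[ABP] = ½·(0·(8−(5/2)) + (-5)·(5/2−0) + (-4)·(0−8)) = ½·(0 − 25/2 + 32) = 39/4, so the ratio is (39/4)/39 = 1/4.

1/4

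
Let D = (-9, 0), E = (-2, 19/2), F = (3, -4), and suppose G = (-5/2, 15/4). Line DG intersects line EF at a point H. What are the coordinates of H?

(-1/3, 5)

Barycentric coordinates of G with respect to DEF: (1/4, 1/2, 1/4).
On side EF the D-coordinate is zero; dropping G's D-weight 1/4 and renormalizing the remaining 1/2 : 1/4 gives weights 2/3, 1/3 on E, F.
H = (2/3)·(-2, 19/2) + (1/3)·(3, -4) = (-1/3, 5).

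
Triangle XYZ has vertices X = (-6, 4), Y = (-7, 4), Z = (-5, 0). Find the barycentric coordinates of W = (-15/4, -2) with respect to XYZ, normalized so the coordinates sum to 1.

(1/4, -3/4, 3/2)

Signed area of the reference triangle: [XYZ] = ½·((-6)·(4−0) + (-7)·(0−4) + (-5)·(4−4)) = ½·(-24 + 28 + 0) = 2.
[WYZ] = ½·((-15/4)·(4−0) + (-7)·(0−(-2)) + (-5)·(-2−4)) = ½·(-15 − 14 + 30) = 1/2, so the X-coordinate is (1/2)/2 = 1/4.
[XWZ] = ½·((-6)·(-2−0) + (-15/4)·(0−4) + (-5)·(4−(-2))) = ½·(12 + 15 − 30) = -3/2, so the Y-coordinate is -3/4.
[XYW] = ½·((-6)·(4−(-2)) + (-7)·(-2−4) + (-15/4)·(4−4)) = ½·(-36 + 42 + 0) = 3, so the Z-coordinate is 3/2.
Check: 1/4 − 3/4 + 3/2 = 1.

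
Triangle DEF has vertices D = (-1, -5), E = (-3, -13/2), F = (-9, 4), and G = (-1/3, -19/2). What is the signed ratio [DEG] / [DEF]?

[DEF] = ½·((-1)·(-13/2−4) + (-3)·(4−(-5)) + (-9)·(-5−(-13/2))) = ½·(21/2 − 27 − 27/2) = -15.
[DEG] = ½·((-1)·(-13/2−(-19/2)) + (-3)·(-19/2−(-5)) + (-1/3)·(-5−(-13/2))) = ½·(-3 + 27/2 − 1/2) = 5, so the ratio is 5/(-15) = -1/3.

-1/3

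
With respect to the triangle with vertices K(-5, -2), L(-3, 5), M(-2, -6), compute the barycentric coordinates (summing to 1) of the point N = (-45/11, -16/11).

(7/11, 2/11, 2/11)

Signed area of the reference triangle: [KLM] = ½·((-5)·(5−(-6)) + (-3)·(-6−(-2)) + (-2)·(-2−5)) = ½·(-55 + 12 + 14) = -29/2.
[NLM] = ½·((-45/11)·(5−(-6)) + (-3)·(-6−(-16/11)) + (-2)·(-16/11−5)) = ½·(-45 + 150/11 + 142/11) = -203/22, so the K-coordinate is (-203/22)/(-29/2) = 7/11.
[KNM] = ½·((-5)·(-16/11−(-6)) + (-45/11)·(-6−(-2)) + (-2)·(-2−(-16/11))) = ½·(-250/11 + 180/11 + 12/11) = -29/11, so the L-coordinate is 2/11.
[KLN] = ½·((-5)·(5−(-16/11)) + (-3)·(-16/11−(-2)) + (-45/11)·(-2−5)) = ½·(-355/11 − 18/11 + 315/11) = -29/11, so the M-coordinate is 2/11.
Check: 7/11 + 2/11 + 2/11 = 1.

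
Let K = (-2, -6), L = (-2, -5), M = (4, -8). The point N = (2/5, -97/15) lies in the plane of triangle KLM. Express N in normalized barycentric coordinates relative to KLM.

(4/15, 1/3, 2/5)

Signed area of the reference triangle: [KLM] = ½·((-2)·(-5−(-8)) + (-2)·(-8−(-6)) + 4·(-6−(-5))) = ½·(-6 + 4 − 4) = -3.
[NLM] = ½·((2/5)·(-5−(-8)) + (-2)·(-8−(-97/15)) + 4·(-97/15−(-5))) = ½·(6/5 + 46/15 − 88/15) = -4/5, so the K-coordinate is (-4/5)/(-3) = 4/15.
[KNM] = ½·((-2)·(-97/15−(-8)) + (2/5)·(-8−(-6)) + 4·(-6−(-97/15))) = ½·(-46/15 − 4/5 + 28/15) = -1, so the L-coordinate is 1/3.
[KLN] = ½·((-2)·(-5−(-97/15)) + (-2)·(-97/15−(-6)) + (2/5)·(-6−(-5))) = ½·(-44/15 + 14/15 − 2/5) = -6/5, so the M-coordinate is 2/5.
Check: 4/15 + 1/3 + 2/5 = 1.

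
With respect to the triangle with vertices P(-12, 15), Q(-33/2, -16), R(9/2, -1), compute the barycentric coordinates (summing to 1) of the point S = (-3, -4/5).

(1/5, 1/5, 3/5)

Signed area of the reference triangle: [PQR] = ½·((-12)·(-16−(-1)) + (-33/2)·(-1−15) + (9/2)·(15−(-16))) = ½·(180 + 264 + 279/2) = 1167/4.
[SQR] = ½·((-3)·(-16−(-1)) + (-33/2)·(-1−(-4/5)) + (9/2)·(-4/5−(-16))) = ½·(45 + 33/10 + 342/5) = 1167/20, so the P-coordinate is (1167/20)/(1167/4) = 1/5.
[PSR] = ½·((-12)·(-4/5−(-1)) + (-3)·(-1−15) + (9/2)·(15−(-4/5))) = ½·(-12/5 + 48 + 711/10) = 1167/20, so the Q-coordinate is 1/5.
[PQS] = ½·((-12)·(-16−(-4/5)) + (-33/2)·(-4/5−15) + (-3)·(15−(-16))) = ½·(912/5 + 2607/10 − 93) = 3501/20, so the R-coordinate is 3/5.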